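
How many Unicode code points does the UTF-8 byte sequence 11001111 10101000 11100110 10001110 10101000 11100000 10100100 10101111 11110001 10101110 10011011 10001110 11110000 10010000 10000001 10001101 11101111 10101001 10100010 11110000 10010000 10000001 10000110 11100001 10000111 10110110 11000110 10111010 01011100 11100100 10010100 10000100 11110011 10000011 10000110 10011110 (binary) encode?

Byte at offset 0: 0xCF = 11001111 → 2-byte char (#1). Advance 2.
Byte at offset 2: 0xE6 = 11100110 → 3-byte char (#2). Advance 3.
Byte at offset 5: 0xE0 = 11100000 → 3-byte char (#3). Advance 3.
Byte at offset 8: 0xF1 = 11110001 → 4-byte char (#4). Advance 4.
Byte at offset 12: 0xF0 = 11110000 → 4-byte char (#5). Advance 4.
Byte at offset 16: 0xEF = 11101111 → 3-byte char (#6). Advance 3.
Byte at offset 19: 0xF0 = 11110000 → 4-byte char (#7). Advance 4.
Byte at offset 23: 0xE1 = 11100001 → 3-byte char (#8). Advance 3.
Byte at offset 26: 0xC6 = 11000110 → 2-byte char (#9). Advance 2.
Byte at offset 28: 0x5C = 01011100 → 1-byte char (#10). Advance 1.
Byte at offset 29: 0xE4 = 11100100 → 3-byte char (#11). Advance 3.
Byte at offset 32: 0xF3 = 11110011 → 4-byte char (#12). Advance 4.
Reached end at offset 36 after 12 code points.

12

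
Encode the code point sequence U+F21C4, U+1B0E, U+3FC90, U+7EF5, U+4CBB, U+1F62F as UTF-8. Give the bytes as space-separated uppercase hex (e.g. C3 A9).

F3 B2 87 84 E1 AC 8E F0 BF B2 90 E7 BB B5 E4 B2 BB F0 9F 98 AF

U+F21C4: 4-byte form → F3 B2 87 84.
U+1B0E: 3-byte form → E1 AC 8E.
U+3FC90: 4-byte form → F0 BF B2 90.
U+7EF5: 3-byte form → E7 BB B5.
U+4CBB: 3-byte form → E4 B2 BB.
U+1F62F: 4-byte form → F0 9F 98 AF.
Concatenated (21 bytes): F3 B2 87 84 E1 AC 8E F0 BF B2 90 E7 BB B5 E4 B2 BB F0 9F 98 AF.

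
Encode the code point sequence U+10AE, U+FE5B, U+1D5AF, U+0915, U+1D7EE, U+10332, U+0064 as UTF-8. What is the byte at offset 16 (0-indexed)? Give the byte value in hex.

0xAE

U+10AE → 3-byte form E1 82 AE at offsets 0–2.
U+FE5B → 3-byte form EF B9 9B at offsets 3–5.
U+1D5AF → 4-byte form F0 9D 96 AF at offsets 6–9.
U+0915 → 3-byte form E0 A4 95 at offsets 10–12.
U+1D7EE → 4-byte form F0 9D 9F AE at offsets 13–16.
Offset 16 falls in char 5's range; it's byte 4 of F0 9D 9F AE = 0xAE.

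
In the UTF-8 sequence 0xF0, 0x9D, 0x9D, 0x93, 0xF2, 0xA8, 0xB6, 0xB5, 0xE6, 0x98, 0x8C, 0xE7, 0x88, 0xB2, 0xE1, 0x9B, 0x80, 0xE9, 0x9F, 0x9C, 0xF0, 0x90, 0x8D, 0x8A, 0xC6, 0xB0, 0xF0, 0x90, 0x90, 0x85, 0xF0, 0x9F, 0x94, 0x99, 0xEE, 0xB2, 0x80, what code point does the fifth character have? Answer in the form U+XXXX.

Offset 0: leading byte 0xF0 = 11110000 → 4-byte char #1 = F0 9D 9D 93.
Offset 4: leading byte 0xF2 = 11110010 → 4-byte char #2 = F2 A8 B6 B5.
Offset 8: leading byte 0xE6 = 11100110 → 3-byte char #3 = E6 98 8C.
Offset 11: leading byte 0xE7 = 11100111 → 3-byte char #4 = E7 88 B2.
Offset 14: leading byte 0xE1 = 11100001 → 3-byte char #5 = E1 9B 80.
Leading byte 0xE1 = 11100001 matches 1110xxxx → 3-byte sequence.
Byte 1: 0xE1 = 11100001, payload 0001 (4 bits).
Byte 2: 0x9B = 10011011 (10xxxxxx ✓), payload 011011.
Byte 3: 0x80 = 10000000 (10xxxxxx ✓), payload 000000.
Concatenate: 0001011011000000 = 0x16C0 (16 bits → U+16C0).

U+16C0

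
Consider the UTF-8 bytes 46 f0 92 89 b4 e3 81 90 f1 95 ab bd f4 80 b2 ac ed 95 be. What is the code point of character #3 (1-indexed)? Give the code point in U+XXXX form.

Offset 0: leading byte 0x46 = 01000110 → 1-byte char #1 = 46.
Offset 1: leading byte 0xF0 = 11110000 → 4-byte char #2 = F0 92 89 B4.
Offset 5: leading byte 0xE3 = 11100011 → 3-byte char #3 = E3 81 90.
Leading byte 0xE3 = 11100011 matches 1110xxxx → 3-byte sequence.
Byte 1: 0xE3 = 11100011, payload 0011 (4 bits).
Byte 2: 0x81 = 10000001 (10xxxxxx ✓), payload 000001.
Byte 3: 0x90 = 10010000 (10xxxxxx ✓), payload 010000.
Concatenate: 0011000001010000 = 0x3050 (16 bits → U+3050).

U+3050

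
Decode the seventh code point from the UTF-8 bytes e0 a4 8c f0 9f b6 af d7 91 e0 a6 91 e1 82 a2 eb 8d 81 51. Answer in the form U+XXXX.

U+0051

Offset 0: leading byte 0xE0 = 11100000 → 3-byte char #1 = E0 A4 8C.
Offset 3: leading byte 0xF0 = 11110000 → 4-byte char #2 = F0 9F B6 AF.
Offset 7: leading byte 0xD7 = 11010111 → 2-byte char #3 = D7 91.
Offset 9: leading byte 0xE0 = 11100000 → 3-byte char #4 = E0 A6 91.
Offset 12: leading byte 0xE1 = 11100001 → 3-byte char #5 = E1 82 A2.
Offset 15: leading byte 0xEB = 11101011 → 3-byte char #6 = EB 8D 81.
Offset 18: leading byte 0x51 = 01010001 → 1-byte char #7 = 51.
Leading byte 0x51 = 01010001 matches 0xxxxxxx → 1-byte sequence.
Byte 1: 0x51 = 01010001, payload 1010001 (7 bits).
Concatenate: 1010001 = 0x51 (7 bits → U+0051).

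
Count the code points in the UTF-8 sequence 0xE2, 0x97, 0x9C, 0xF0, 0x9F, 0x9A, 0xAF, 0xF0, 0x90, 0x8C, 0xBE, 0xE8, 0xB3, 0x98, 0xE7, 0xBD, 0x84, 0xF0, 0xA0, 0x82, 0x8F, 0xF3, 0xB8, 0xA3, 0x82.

Byte at offset 0: 0xE2 = 11100010 → 3-byte char (#1). Advance 3.
Byte at offset 3: 0xF0 = 11110000 → 4-byte char (#2). Advance 4.
Byte at offset 7: 0xF0 = 11110000 → 4-byte char (#3). Advance 4.
Byte at offset 11: 0xE8 = 11101000 → 3-byte char (#4). Advance 3.
Byte at offset 14: 0xE7 = 11100111 → 3-byte char (#5). Advance 3.
Byte at offset 17: 0xF0 = 11110000 → 4-byte char (#6). Advance 4.
Byte at offset 21: 0xF3 = 11110011 → 4-byte char (#7). Advance 4.
Reached end at offset 25 after 7 code points.

7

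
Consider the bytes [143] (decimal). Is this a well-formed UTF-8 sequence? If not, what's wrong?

invalid (continuation byte with no leading byte)

Byte 0x8F = 10001111 has the form 10xxxxxx — a continuation byte — but there is no preceding leading byte.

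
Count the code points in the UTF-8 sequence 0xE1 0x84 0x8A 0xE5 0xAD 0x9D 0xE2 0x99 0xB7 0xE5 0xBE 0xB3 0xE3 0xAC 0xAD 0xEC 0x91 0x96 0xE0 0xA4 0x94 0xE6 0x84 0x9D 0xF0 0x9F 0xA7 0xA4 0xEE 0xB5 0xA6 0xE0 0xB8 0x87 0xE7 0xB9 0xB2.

Byte at offset 0: 0xE1 = 11100001 → 3-byte char (#1). Advance 3.
Byte at offset 3: 0xE5 = 11100101 → 3-byte char (#2). Advance 3.
Byte at offset 6: 0xE2 = 11100010 → 3-byte char (#3). Advance 3.
Byte at offset 9: 0xE5 = 11100101 → 3-byte char (#4). Advance 3.
Byte at offset 12: 0xE3 = 11100011 → 3-byte char (#5). Advance 3.
Byte at offset 15: 0xEC = 11101100 → 3-byte char (#6). Advance 3.
Byte at offset 18: 0xE0 = 11100000 → 3-byte char (#7). Advance 3.
Byte at offset 21: 0xE6 = 11100110 → 3-byte char (#8). Advance 3.
Byte at offset 24: 0xF0 = 11110000 → 4-byte char (#9). Advance 4.
Byte at offset 28: 0xEE = 11101110 → 3-byte char (#10). Advance 3.
Byte at offset 31: 0xE0 = 11100000 → 3-byte char (#11). Advance 3.
Byte at offset 34: 0xE7 = 11100111 → 3-byte char (#12). Advance 3.
Reached end at offset 37 after 12 code points.

12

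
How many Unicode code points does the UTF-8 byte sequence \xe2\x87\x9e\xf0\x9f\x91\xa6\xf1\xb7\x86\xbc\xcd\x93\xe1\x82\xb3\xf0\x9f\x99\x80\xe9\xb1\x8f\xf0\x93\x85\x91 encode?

8

Byte at offset 0: 0xE2 = 11100010 → 3-byte char (#1). Advance 3.
Byte at offset 3: 0xF0 = 11110000 → 4-byte char (#2). Advance 4.
Byte at offset 7: 0xF1 = 11110001 → 4-byte char (#3). Advance 4.
Byte at offset 11: 0xCD = 11001101 → 2-byte char (#4). Advance 2.
Byte at offset 13: 0xE1 = 11100001 → 3-byte char (#5). Advance 3.
Byte at offset 16: 0xF0 = 11110000 → 4-byte char (#6). Advance 4.
Byte at offset 20: 0xE9 = 11101001 → 3-byte char (#7). Advance 3.
Byte at offset 23: 0xF0 = 11110000 → 4-byte char (#8). Advance 4.
Reached end at offset 27 after 8 code points.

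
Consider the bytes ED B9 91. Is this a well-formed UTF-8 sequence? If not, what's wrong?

Structurally a 3-byte sequence; payload = 0xDE51.
But 0xDE51 is in U+D800–U+DFFF, the surrogate range. Surrogates are not Unicode scalar values and are forbidden in UTF-8.

invalid (encodes a surrogate (U+D800–U+DFFF))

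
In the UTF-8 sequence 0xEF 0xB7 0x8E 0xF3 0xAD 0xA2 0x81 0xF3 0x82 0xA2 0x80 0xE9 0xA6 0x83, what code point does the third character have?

U+C2880

Offset 0: leading byte 0xEF = 11101111 → 3-byte char #1 = EF B7 8E.
Offset 3: leading byte 0xF3 = 11110011 → 4-byte char #2 = F3 AD A2 81.
Offset 7: leading byte 0xF3 = 11110011 → 4-byte char #3 = F3 82 A2 80.
Leading byte 0xF3 = 11110011 matches 11110xxx → 4-byte sequence.
Byte 1: 0xF3 = 11110011, payload 011 (3 bits).
Byte 2: 0x82 = 10000010 (10xxxxxx ✓), payload 000010.
Byte 3: 0xA2 = 10100010 (10xxxxxx ✓), payload 100010.
Byte 4: 0x80 = 10000000 (10xxxxxx ✓), payload 000000.
Concatenate: 011000010100010000000 = 0xC2880 (21 bits → U+C2880).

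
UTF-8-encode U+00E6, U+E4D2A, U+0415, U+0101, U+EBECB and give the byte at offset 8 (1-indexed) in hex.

0x95

1-indexed offset 8 is 0-indexed offset 7.
U+00E6 → 2-byte form C3 A6 at offsets 0–1.
U+E4D2A → 4-byte form F3 A4 B4 AA at offsets 2–5.
U+0415 → 2-byte form D0 95 at offsets 6–7.
Offset 7 falls in char 3's range; it's byte 2 of D0 95 = 0x95.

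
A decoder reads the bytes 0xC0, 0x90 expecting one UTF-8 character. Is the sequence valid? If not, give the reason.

invalid (overlong encoding)

Leading byte 0xC0 = 11000000 → 2-byte form.
Continuation bytes all match 10xxxxxx. Payload decodes to 0x10.
But 0x10 < 0x80, the minimum for a 2-byte sequence — this is an overlong encoding.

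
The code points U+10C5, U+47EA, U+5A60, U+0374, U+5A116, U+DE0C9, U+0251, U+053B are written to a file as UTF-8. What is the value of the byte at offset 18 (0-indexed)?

U+10C5 → 3-byte form E1 83 85 at offsets 0–2.
U+47EA → 3-byte form E4 9F AA at offsets 3–5.
U+5A60 → 3-byte form E5 A9 A0 at offsets 6–8.
U+0374 → 2-byte form CD B4 at offsets 9–10.
U+5A116 → 4-byte form F1 9A 84 96 at offsets 11–14.
U+DE0C9 → 4-byte form F3 9E 83 89 at offsets 15–18.
Offset 18 falls in char 6's range; it's byte 4 of F3 9E 83 89 = 0x89.

0x89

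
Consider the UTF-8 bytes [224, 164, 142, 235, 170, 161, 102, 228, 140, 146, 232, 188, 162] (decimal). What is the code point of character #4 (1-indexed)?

U+4312

Offset 0: leading byte 0xE0 = 11100000 → 3-byte char #1 = E0 A4 8E.
Offset 3: leading byte 0xEB = 11101011 → 3-byte char #2 = EB AA A1.
Offset 6: leading byte 0x66 = 01100110 → 1-byte char #3 = 66.
Offset 7: leading byte 0xE4 = 11100100 → 3-byte char #4 = E4 8C 92.
Leading byte 0xE4 = 11100100 matches 1110xxxx → 3-byte sequence.
Byte 1: 0xE4 = 11100100, payload 0100 (4 bits).
Byte 2: 0x8C = 10001100 (10xxxxxx ✓), payload 001100.
Byte 3: 0x92 = 10010010 (10xxxxxx ✓), payload 010010.
Concatenate: 0100001100010010 = 0x4312 (16 bits → U+4312).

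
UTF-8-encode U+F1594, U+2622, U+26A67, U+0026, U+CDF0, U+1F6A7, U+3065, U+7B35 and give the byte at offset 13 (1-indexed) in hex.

0xEC

1-indexed offset 13 is 0-indexed offset 12.
U+F1594 → 4-byte form F3 B1 96 94 at offsets 0–3.
U+2622 → 3-byte form E2 98 A2 at offsets 4–6.
U+26A67 → 4-byte form F0 A6 A9 A7 at offsets 7–10.
U+0026 → 1-byte form 26 at offsets 11–11.
U+CDF0 → 3-byte form EC B7 B0 at offsets 12–14.
Offset 12 falls in char 5's range; it's byte 1 of EC B7 B0 = 0xEC.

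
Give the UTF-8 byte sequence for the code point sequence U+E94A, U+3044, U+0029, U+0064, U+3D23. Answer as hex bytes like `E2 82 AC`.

EE A5 8A E3 81 84 29 64 E3 B4 A3

U+E94A: 3-byte form → EE A5 8A.
U+3044: 3-byte form → E3 81 84.
U+0029: 1-byte form → 29.
U+0064: 1-byte form → 64.
U+3D23: 3-byte form → E3 B4 A3.
Concatenated (11 bytes): EE A5 8A E3 81 84 29 64 E3 B4 A3.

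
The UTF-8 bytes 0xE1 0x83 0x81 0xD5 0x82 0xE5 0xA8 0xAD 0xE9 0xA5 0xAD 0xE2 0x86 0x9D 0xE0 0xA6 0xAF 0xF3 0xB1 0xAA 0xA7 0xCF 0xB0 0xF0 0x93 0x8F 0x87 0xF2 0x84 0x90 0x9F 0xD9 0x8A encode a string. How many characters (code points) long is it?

Byte at offset 0: 0xE1 = 11100001 → 3-byte char (#1). Advance 3.
Byte at offset 3: 0xD5 = 11010101 → 2-byte char (#2). Advance 2.
Byte at offset 5: 0xE5 = 11100101 → 3-byte char (#3). Advance 3.
Byte at offset 8: 0xE9 = 11101001 → 3-byte char (#4). Advance 3.
Byte at offset 11: 0xE2 = 11100010 → 3-byte char (#5). Advance 3.
Byte at offset 14: 0xE0 = 11100000 → 3-byte char (#6). Advance 3.
Byte at offset 17: 0xF3 = 11110011 → 4-byte char (#7). Advance 4.
Byte at offset 21: 0xCF = 11001111 → 2-byte char (#8). Advance 2.
Byte at offset 23: 0xF0 = 11110000 → 4-byte char (#9). Advance 4.
Byte at offset 27: 0xF2 = 11110010 → 4-byte char (#10). Advance 4.
Byte at offset 31: 0xD9 = 11011001 → 2-byte char (#11). Advance 2.
Reached end at offset 33 after 11 code points.

11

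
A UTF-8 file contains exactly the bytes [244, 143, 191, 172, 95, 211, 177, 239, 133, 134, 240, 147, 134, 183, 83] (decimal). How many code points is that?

Byte at offset 0: 0xF4 = 11110100 → 4-byte char (#1). Advance 4.
Byte at offset 4: 0x5F = 01011111 → 1-byte char (#2). Advance 1.
Byte at offset 5: 0xD3 = 11010011 → 2-byte char (#3). Advance 2.
Byte at offset 7: 0xEF = 11101111 → 3-byte char (#4). Advance 3.
Byte at offset 10: 0xF0 = 11110000 → 4-byte char (#5). Advance 4.
Byte at offset 14: 0x53 = 01010011 → 1-byte char (#6). Advance 1.
Reached end at offset 15 after 6 code points.

6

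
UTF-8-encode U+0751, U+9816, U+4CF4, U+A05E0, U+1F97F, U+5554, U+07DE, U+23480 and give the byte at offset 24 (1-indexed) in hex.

1-indexed offset 24 is 0-indexed offset 23.
U+0751 → 2-byte form DD 91 at offsets 0–1.
U+9816 → 3-byte form E9 A0 96 at offsets 2–4.
U+4CF4 → 3-byte form E4 B3 B4 at offsets 5–7.
U+A05E0 → 4-byte form F2 A0 97 A0 at offsets 8–11.
U+1F97F → 4-byte form F0 9F A5 BF at offsets 12–15.
U+5554 → 3-byte form E5 95 94 at offsets 16–18.
U+07DE → 2-byte form DF 9E at offsets 19–20.
U+23480 → 4-byte form F0 A3 92 80 at offsets 21–24.
Offset 23 falls in char 8's range; it's byte 3 of F0 A3 92 80 = 0x92.

0x92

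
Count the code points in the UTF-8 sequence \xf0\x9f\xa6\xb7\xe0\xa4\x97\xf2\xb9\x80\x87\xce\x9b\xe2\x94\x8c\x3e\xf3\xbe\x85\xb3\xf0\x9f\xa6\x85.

8

Byte at offset 0: 0xF0 = 11110000 → 4-byte char (#1). Advance 4.
Byte at offset 4: 0xE0 = 11100000 → 3-byte char (#2). Advance 3.
Byte at offset 7: 0xF2 = 11110010 → 4-byte char (#3). Advance 4.
Byte at offset 11: 0xCE = 11001110 → 2-byte char (#4). Advance 2.
Byte at offset 13: 0xE2 = 11100010 → 3-byte char (#5). Advance 3.
Byte at offset 16: 0x3E = 00111110 → 1-byte char (#6). Advance 1.
Byte at offset 17: 0xF3 = 11110011 → 4-byte char (#7). Advance 4.
Byte at offset 21: 0xF0 = 11110000 → 4-byte char (#8). Advance 4.
Reached end at offset 25 after 8 code points.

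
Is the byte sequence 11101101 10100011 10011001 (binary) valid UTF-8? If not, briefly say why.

invalid (encodes a surrogate (U+D800–U+DFFF))

Structurally a 3-byte sequence; payload = 0xD8D9.
But 0xD8D9 is in U+D800–U+DFFF, the surrogate range. Surrogates are not Unicode scalar values and are forbidden in UTF-8.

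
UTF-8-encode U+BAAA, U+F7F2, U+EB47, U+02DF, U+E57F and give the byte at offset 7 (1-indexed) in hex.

0xEE

1-indexed offset 7 is 0-indexed offset 6.
U+BAAA → 3-byte form EB AA AA at offsets 0–2.
U+F7F2 → 3-byte form EF 9F B2 at offsets 3–5.
U+EB47 → 3-byte form EE AD 87 at offsets 6–8.
Offset 6 falls in char 3's range; it's byte 1 of EE AD 87 = 0xEE.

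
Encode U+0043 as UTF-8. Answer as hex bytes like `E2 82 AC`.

43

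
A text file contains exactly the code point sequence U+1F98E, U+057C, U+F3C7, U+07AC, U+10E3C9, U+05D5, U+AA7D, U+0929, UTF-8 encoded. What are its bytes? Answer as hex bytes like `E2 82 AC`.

F0 9F A6 8E D5 BC EF 8F 87 DE AC F4 8E 8F 89 D7 95 EA A9 BD E0 A4 A9

U+1F98E: 4-byte form → F0 9F A6 8E.
U+057C: 2-byte form → D5 BC.
U+F3C7: 3-byte form → EF 8F 87.
U+07AC: 2-byte form → DE AC.
U+10E3C9: 4-byte form → F4 8E 8F 89.
U+05D5: 2-byte form → D7 95.
U+AA7D: 3-byte form → EA A9 BD.
U+0929: 3-byte form → E0 A4 A9.
Concatenated (23 bytes): F0 9F A6 8E D5 BC EF 8F 87 DE AC F4 8E 8F 89 D7 95 EA A9 BD E0 A4 A9.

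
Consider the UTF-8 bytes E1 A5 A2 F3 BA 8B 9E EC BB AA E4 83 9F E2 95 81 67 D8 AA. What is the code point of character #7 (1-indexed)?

Offset 0: leading byte 0xE1 = 11100001 → 3-byte char #1 = E1 A5 A2.
Offset 3: leading byte 0xF3 = 11110011 → 4-byte char #2 = F3 BA 8B 9E.
Offset 7: leading byte 0xEC = 11101100 → 3-byte char #3 = EC BB AA.
Offset 10: leading byte 0xE4 = 11100100 → 3-byte char #4 = E4 83 9F.
Offset 13: leading byte 0xE2 = 11100010 → 3-byte char #5 = E2 95 81.
Offset 16: leading byte 0x67 = 01100111 → 1-byte char #6 = 67.
Offset 17: leading byte 0xD8 = 11011000 → 2-byte char #7 = D8 AA.
Leading byte 0xD8 = 11011000 matches 110xxxxx → 2-byte sequence.
Byte 1: 0xD8 = 11011000, payload 11000 (5 bits).
Byte 2: 0xAA = 10101010 (10xxxxxx ✓), payload 101010.
Concatenate: 11000101010 = 0x62A (11 bits → U+062A).

U+062A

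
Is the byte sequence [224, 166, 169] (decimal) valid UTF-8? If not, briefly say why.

valid

Leading byte 0xE0 = 11100000 → 3-byte form.
Continuation bytes 0xA6=10100110, 0xA9=10101001 all match 10xxxxxx.
Decoded value 0x9A9 is ≥ 0x800 (shortest form) and not a surrogate.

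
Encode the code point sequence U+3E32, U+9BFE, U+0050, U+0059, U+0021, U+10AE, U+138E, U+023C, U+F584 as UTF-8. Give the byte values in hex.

U+3E32: 3-byte form → E3 B8 B2.
U+9BFE: 3-byte form → E9 AF BE.
U+0050: 1-byte form → 50.
U+0059: 1-byte form → 59.
U+0021: 1-byte form → 21.
U+10AE: 3-byte form → E1 82 AE.
U+138E: 3-byte form → E1 8E 8E.
U+023C: 2-byte form → C8 BC.
U+F584: 3-byte form → EF 96 84.
Concatenated (20 bytes): E3 B8 B2 E9 AF BE 50 59 21 E1 82 AE E1 8E 8E C8 BC EF 96 84.

E3 B8 B2 E9 AF BE 50 59 21 E1 82 AE E1 8E 8E C8 BC EF 96 84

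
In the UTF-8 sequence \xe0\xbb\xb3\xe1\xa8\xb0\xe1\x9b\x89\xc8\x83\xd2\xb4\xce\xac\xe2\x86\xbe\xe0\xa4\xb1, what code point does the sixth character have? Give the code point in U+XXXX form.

Offset 0: leading byte 0xE0 = 11100000 → 3-byte char #1 = E0 BB B3.
Offset 3: leading byte 0xE1 = 11100001 → 3-byte char #2 = E1 A8 B0.
Offset 6: leading byte 0xE1 = 11100001 → 3-byte char #3 = E1 9B 89.
Offset 9: leading byte 0xC8 = 11001000 → 2-byte char #4 = C8 83.
Offset 11: leading byte 0xD2 = 11010010 → 2-byte char #5 = D2 B4.
Offset 13: leading byte 0xCE = 11001110 → 2-byte char #6 = CE AC.
Leading byte 0xCE = 11001110 matches 110xxxxx → 2-byte sequence.
Byte 1: 0xCE = 11001110, payload 01110 (5 bits).
Byte 2: 0xAC = 10101100 (10xxxxxx ✓), payload 101100.
Concatenate: 01110101100 = 0x3AC (11 bits → U+03AC).

U+03AC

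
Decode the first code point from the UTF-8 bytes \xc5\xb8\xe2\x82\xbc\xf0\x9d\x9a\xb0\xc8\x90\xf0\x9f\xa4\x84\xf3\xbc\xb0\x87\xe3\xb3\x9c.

Offset 0: leading byte 0xC5 = 11000101 → 2-byte char #1 = C5 B8.
Leading byte 0xC5 = 11000101 matches 110xxxxx → 2-byte sequence.
Byte 1: 0xC5 = 11000101, payload 00101 (5 bits).
Byte 2: 0xB8 = 10111000 (10xxxxxx ✓), payload 111000.
Concatenate: 00101111000 = 0x178 (11 bits → U+0178).

U+0178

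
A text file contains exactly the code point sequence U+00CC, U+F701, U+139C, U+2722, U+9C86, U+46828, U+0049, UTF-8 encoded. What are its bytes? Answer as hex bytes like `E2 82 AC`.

C3 8C EF 9C 81 E1 8E 9C E2 9C A2 E9 B2 86 F1 86 A0 A8 49

U+00CC: 2-byte form → C3 8C.
U+F701: 3-byte form → EF 9C 81.
U+139C: 3-byte form → E1 8E 9C.
U+2722: 3-byte form → E2 9C A2.
U+9C86: 3-byte form → E9 B2 86.
U+46828: 4-byte form → F1 86 A0 A8.
U+0049: 1-byte form → 49.
Concatenated (19 bytes): C3 8C EF 9C 81 E1 8E 9C E2 9C A2 E9 B2 86 F1 86 A0 A8 49.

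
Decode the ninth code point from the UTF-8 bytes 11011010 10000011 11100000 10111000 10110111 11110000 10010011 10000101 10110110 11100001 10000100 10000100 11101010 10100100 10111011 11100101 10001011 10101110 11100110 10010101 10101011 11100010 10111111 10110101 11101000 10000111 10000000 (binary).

U+81C0

Offset 0: leading byte 0xDA = 11011010 → 2-byte char #1 = DA 83.
Offset 2: leading byte 0xE0 = 11100000 → 3-byte char #2 = E0 B8 B7.
Offset 5: leading byte 0xF0 = 11110000 → 4-byte char #3 = F0 93 85 B6.
Offset 9: leading byte 0xE1 = 11100001 → 3-byte char #4 = E1 84 84.
Offset 12: leading byte 0xEA = 11101010 → 3-byte char #5 = EA A4 BB.
Offset 15: leading byte 0xE5 = 11100101 → 3-byte char #6 = E5 8B AE.
Offset 18: leading byte 0xE6 = 11100110 → 3-byte char #7 = E6 95 AB.
Offset 21: leading byte 0xE2 = 11100010 → 3-byte char #8 = E2 BF B5.
Offset 24: leading byte 0xE8 = 11101000 → 3-byte char #9 = E8 87 80.
Leading byte 0xE8 = 11101000 matches 1110xxxx → 3-byte sequence.
Byte 1: 0xE8 = 11101000, payload 1000 (4 bits).
Byte 2: 0x87 = 10000111 (10xxxxxx ✓), payload 000111.
Byte 3: 0x80 = 10000000 (10xxxxxx ✓), payload 000000.
Concatenate: 1000000111000000 = 0x81C0 (16 bits → U+81C0).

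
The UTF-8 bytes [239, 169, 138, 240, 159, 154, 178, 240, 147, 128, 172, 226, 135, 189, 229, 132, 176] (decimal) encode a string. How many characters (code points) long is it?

5

Byte at offset 0: 0xEF = 11101111 → 3-byte char (#1). Advance 3.
Byte at offset 3: 0xF0 = 11110000 → 4-byte char (#2). Advance 4.
Byte at offset 7: 0xF0 = 11110000 → 4-byte char (#3). Advance 4.
Byte at offset 11: 0xE2 = 11100010 → 3-byte char (#4). Advance 3.
Byte at offset 14: 0xE5 = 11100101 → 3-byte char (#5). Advance 3.
Reached end at offset 17 after 5 code points.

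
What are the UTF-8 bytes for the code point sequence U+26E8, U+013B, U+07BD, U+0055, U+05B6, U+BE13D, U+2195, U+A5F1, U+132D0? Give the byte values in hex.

U+26E8: 3-byte form → E2 9B A8.
U+013B: 2-byte form → C4 BB.
U+07BD: 2-byte form → DE BD.
U+0055: 1-byte form → 55.
U+05B6: 2-byte form → D6 B6.
U+BE13D: 4-byte form → F2 BE 84 BD.
U+2195: 3-byte form → E2 86 95.
U+A5F1: 3-byte form → EA 97 B1.
U+132D0: 4-byte form → F0 93 8B 90.
Concatenated (24 bytes): E2 9B A8 C4 BB DE BD 55 D6 B6 F2 BE 84 BD E2 86 95 EA 97 B1 F0 93 8B 90.

E2 9B A8 C4 BB DE BD 55 D6 B6 F2 BE 84 BD E2 86 95 EA 97 B1 F0 93 8B 90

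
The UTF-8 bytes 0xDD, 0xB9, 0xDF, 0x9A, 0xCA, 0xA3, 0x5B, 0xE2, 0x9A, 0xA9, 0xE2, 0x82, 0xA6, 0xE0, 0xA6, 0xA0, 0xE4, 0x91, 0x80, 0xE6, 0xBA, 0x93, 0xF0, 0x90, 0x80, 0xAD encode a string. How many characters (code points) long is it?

10

Byte at offset 0: 0xDD = 11011101 → 2-byte char (#1). Advance 2.
Byte at offset 2: 0xDF = 11011111 → 2-byte char (#2). Advance 2.
Byte at offset 4: 0xCA = 11001010 → 2-byte char (#3). Advance 2.
Byte at offset 6: 0x5B = 01011011 → 1-byte char (#4). Advance 1.
Byte at offset 7: 0xE2 = 11100010 → 3-byte char (#5). Advance 3.
Byte at offset 10: 0xE2 = 11100010 → 3-byte char (#6). Advance 3.
Byte at offset 13: 0xE0 = 11100000 → 3-byte char (#7). Advance 3.
Byte at offset 16: 0xE4 = 11100100 → 3-byte char (#8). Advance 3.
Byte at offset 19: 0xE6 = 11100110 → 3-byte char (#9). Advance 3.
Byte at offset 22: 0xF0 = 11110000 → 4-byte char (#10). Advance 4.
Reached end at offset 26 after 10 code points.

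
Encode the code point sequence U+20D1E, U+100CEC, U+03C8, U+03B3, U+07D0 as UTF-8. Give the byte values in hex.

F0 A0 B4 9E F4 80 B3 AC CF 88 CE B3 DF 90

U+20D1E: 4-byte form → F0 A0 B4 9E.
U+100CEC: 4-byte form → F4 80 B3 AC.
U+03C8: 2-byte form → CF 88.
U+03B3: 2-byte form → CE B3.
U+07D0: 2-byte form → DF 90.
Concatenated (14 bytes): F0 A0 B4 9E F4 80 B3 AC CF 88 CE B3 DF 90.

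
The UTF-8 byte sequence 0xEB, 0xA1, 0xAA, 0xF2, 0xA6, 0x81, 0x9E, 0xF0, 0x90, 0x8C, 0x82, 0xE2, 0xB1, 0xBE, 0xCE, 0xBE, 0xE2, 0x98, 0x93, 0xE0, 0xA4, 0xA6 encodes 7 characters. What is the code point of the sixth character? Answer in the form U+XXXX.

Offset 0: leading byte 0xEB = 11101011 → 3-byte char #1 = EB A1 AA.
Offset 3: leading byte 0xF2 = 11110010 → 4-byte char #2 = F2 A6 81 9E.
Offset 7: leading byte 0xF0 = 11110000 → 4-byte char #3 = F0 90 8C 82.
Offset 11: leading byte 0xE2 = 11100010 → 3-byte char #4 = E2 B1 BE.
Offset 14: leading byte 0xCE = 11001110 → 2-byte char #5 = CE BE.
Offset 16: leading byte 0xE2 = 11100010 → 3-byte char #6 = E2 98 93.
Leading byte 0xE2 = 11100010 matches 1110xxxx → 3-byte sequence.
Byte 1: 0xE2 = 11100010, payload 0010 (4 bits).
Byte 2: 0x98 = 10011000 (10xxxxxx ✓), payload 011000.
Byte 3: 0x93 = 10010011 (10xxxxxx ✓), payload 010011.
Concatenate: 0010011000010011 = 0x2613 (16 bits → U+2613).

U+2613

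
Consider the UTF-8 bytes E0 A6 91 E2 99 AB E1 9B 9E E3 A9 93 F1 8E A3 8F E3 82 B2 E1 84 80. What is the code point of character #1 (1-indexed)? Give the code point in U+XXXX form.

U+0991

Offset 0: leading byte 0xE0 = 11100000 → 3-byte char #1 = E0 A6 91.
Leading byte 0xE0 = 11100000 matches 1110xxxx → 3-byte sequence.
Byte 1: 0xE0 = 11100000, payload 0000 (4 bits).
Byte 2: 0xA6 = 10100110 (10xxxxxx ✓), payload 100110.
Byte 3: 0x91 = 10010001 (10xxxxxx ✓), payload 010001.
Concatenate: 0000100110010001 = 0x991 (16 bits → U+0991).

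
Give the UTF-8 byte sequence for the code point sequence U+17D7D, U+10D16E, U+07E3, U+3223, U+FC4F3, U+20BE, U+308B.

F0 97 B5 BD F4 8D 85 AE DF A3 E3 88 A3 F3 BC 93 B3 E2 82 BE E3 82 8B

U+17D7D: 4-byte form → F0 97 B5 BD.
U+10D16E: 4-byte form → F4 8D 85 AE.
U+07E3: 2-byte form → DF A3.
U+3223: 3-byte form → E3 88 A3.
U+FC4F3: 4-byte form → F3 BC 93 B3.
U+20BE: 3-byte form → E2 82 BE.
U+308B: 3-byte form → E3 82 8B.
Concatenated (23 bytes): F0 97 B5 BD F4 8D 85 AE DF A3 E3 88 A3 F3 BC 93 B3 E2 82 BE E3 82 8B.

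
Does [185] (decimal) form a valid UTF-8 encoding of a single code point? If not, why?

Byte 0xB9 = 10111001 has the form 10xxxxxx — a continuation byte — but there is no preceding leading byte.

invalid (continuation byte with no leading byte)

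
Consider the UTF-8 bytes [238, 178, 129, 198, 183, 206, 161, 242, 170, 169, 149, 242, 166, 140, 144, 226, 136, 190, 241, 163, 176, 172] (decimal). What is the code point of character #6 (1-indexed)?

Offset 0: leading byte 0xEE = 11101110 → 3-byte char #1 = EE B2 81.
Offset 3: leading byte 0xC6 = 11000110 → 2-byte char #2 = C6 B7.
Offset 5: leading byte 0xCE = 11001110 → 2-byte char #3 = CE A1.
Offset 7: leading byte 0xF2 = 11110010 → 4-byte char #4 = F2 AA A9 95.
Offset 11: leading byte 0xF2 = 11110010 → 4-byte char #5 = F2 A6 8C 90.
Offset 15: leading byte 0xE2 = 11100010 → 3-byte char #6 = E2 88 BE.
Leading byte 0xE2 = 11100010 matches 1110xxxx → 3-byte sequence.
Byte 1: 0xE2 = 11100010, payload 0010 (4 bits).
Byte 2: 0x88 = 10001000 (10xxxxxx ✓), payload 001000.
Byte 3: 0xBE = 10111110 (10xxxxxx ✓), payload 111110.
Concatenate: 0010001000111110 = 0x223E (16 bits → U+223E).

U+223E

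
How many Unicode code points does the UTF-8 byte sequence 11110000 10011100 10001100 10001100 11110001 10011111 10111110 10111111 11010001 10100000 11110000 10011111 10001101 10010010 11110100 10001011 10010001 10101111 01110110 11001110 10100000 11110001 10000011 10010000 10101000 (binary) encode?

Byte at offset 0: 0xF0 = 11110000 → 4-byte char (#1). Advance 4.
Byte at offset 4: 0xF1 = 11110001 → 4-byte char (#2). Advance 4.
Byte at offset 8: 0xD1 = 11010001 → 2-byte char (#3). Advance 2.
Byte at offset 10: 0xF0 = 11110000 → 4-byte char (#4). Advance 4.
Byte at offset 14: 0xF4 = 11110100 → 4-byte char (#5). Advance 4.
Byte at offset 18: 0x76 = 01110110 → 1-byte char (#6). Advance 1.
Byte at offset 19: 0xCE = 11001110 → 2-byte char (#7). Advance 2.
Byte at offset 21: 0xF1 = 11110001 → 4-byte char (#8). Advance 4.
Reached end at offset 25 after 8 code points.

8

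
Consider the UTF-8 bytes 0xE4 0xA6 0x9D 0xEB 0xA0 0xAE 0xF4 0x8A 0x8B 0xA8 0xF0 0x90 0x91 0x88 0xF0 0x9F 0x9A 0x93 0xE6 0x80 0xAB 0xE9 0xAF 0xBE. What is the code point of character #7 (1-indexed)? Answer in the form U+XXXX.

U+9BFE

Offset 0: leading byte 0xE4 = 11100100 → 3-byte char #1 = E4 A6 9D.
Offset 3: leading byte 0xEB = 11101011 → 3-byte char #2 = EB A0 AE.
Offset 6: leading byte 0xF4 = 11110100 → 4-byte char #3 = F4 8A 8B A8.
Offset 10: leading byte 0xF0 = 11110000 → 4-byte char #4 = F0 90 91 88.
Offset 14: leading byte 0xF0 = 11110000 → 4-byte char #5 = F0 9F 9A 93.
Offset 18: leading byte 0xE6 = 11100110 → 3-byte char #6 = E6 80 AB.
Offset 21: leading byte 0xE9 = 11101001 → 3-byte char #7 = E9 AF BE.
Leading byte 0xE9 = 11101001 matches 1110xxxx → 3-byte sequence.
Byte 1: 0xE9 = 11101001, payload 1001 (4 bits).
Byte 2: 0xAF = 10101111 (10xxxxxx ✓), payload 101111.
Byte 3: 0xBE = 10111110 (10xxxxxx ✓), payload 111110.
Concatenate: 1001101111111110 = 0x9BFE (16 bits → U+9BFE).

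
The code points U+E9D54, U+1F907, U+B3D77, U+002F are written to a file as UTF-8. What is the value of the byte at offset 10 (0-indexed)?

U+E9D54 → 4-byte form F3 A9 B5 94 at offsets 0–3.
U+1F907 → 4-byte form F0 9F A4 87 at offsets 4–7.
U+B3D77 → 4-byte form F2 B3 B5 B7 at offsets 8–11.
Offset 10 falls in char 3's range; it's byte 3 of F2 B3 B5 B7 = 0xB5.

0xB5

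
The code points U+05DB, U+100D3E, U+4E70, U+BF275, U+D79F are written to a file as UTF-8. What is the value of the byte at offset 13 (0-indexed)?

0xED

U+05DB → 2-byte form D7 9B at offsets 0–1.
U+100D3E → 4-byte form F4 80 B4 BE at offsets 2–5.
U+4E70 → 3-byte form E4 B9 B0 at offsets 6–8.
U+BF275 → 4-byte form F2 BF 89 B5 at offsets 9–12.
U+D79F → 3-byte form ED 9E 9F at offsets 13–15.
Offset 13 falls in char 5's range; it's byte 1 of ED 9E 9F = 0xED.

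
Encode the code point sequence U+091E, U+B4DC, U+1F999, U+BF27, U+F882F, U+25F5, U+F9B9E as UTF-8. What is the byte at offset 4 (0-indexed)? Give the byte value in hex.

U+091E → 3-byte form E0 A4 9E at offsets 0–2.
U+B4DC → 3-byte form EB 93 9C at offsets 3–5.
Offset 4 falls in char 2's range; it's byte 2 of EB 93 9C = 0x93.

0x93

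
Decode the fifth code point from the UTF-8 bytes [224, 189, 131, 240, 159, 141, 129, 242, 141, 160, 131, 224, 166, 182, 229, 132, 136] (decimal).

Offset 0: leading byte 0xE0 = 11100000 → 3-byte char #1 = E0 BD 83.
Offset 3: leading byte 0xF0 = 11110000 → 4-byte char #2 = F0 9F 8D 81.
Offset 7: leading byte 0xF2 = 11110010 → 4-byte char #3 = F2 8D A0 83.
Offset 11: leading byte 0xE0 = 11100000 → 3-byte char #4 = E0 A6 B6.
Offset 14: leading byte 0xE5 = 11100101 → 3-byte char #5 = E5 84 88.
Leading byte 0xE5 = 11100101 matches 1110xxxx → 3-byte sequence.
Byte 1: 0xE5 = 11100101, payload 0101 (4 bits).
Byte 2: 0x84 = 10000100 (10xxxxxx ✓), payload 000100.
Byte 3: 0x88 = 10001000 (10xxxxxx ✓), payload 001000.
Concatenate: 0101000100001000 = 0x5108 (16 bits → U+5108).

U+5108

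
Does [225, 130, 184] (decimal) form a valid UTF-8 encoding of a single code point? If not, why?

Leading byte 0xE1 = 11100001 → 3-byte form.
Continuation bytes 0x82=10000010, 0xB8=10111000 all match 10xxxxxx.
Decoded value 0x10B8 is ≥ 0x800 (shortest form) and not a surrogate.

valid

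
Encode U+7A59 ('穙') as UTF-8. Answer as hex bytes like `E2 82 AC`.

E7 A9 99

U+7A59 = 0x7A59 = 31321 decimal. In range U+0800–U+FFFF → 3-byte form: 1110xxxx 10xxxxxx 10xxxxxx.
Binary (16 bits): 0111101001011001.
Split 4+6+6: 0111 | 101001 | 011001.
Byte 1: 11100111 = 0xE7.
Byte 2: 10101001 = 0xA9.
Byte 3: 10011001 = 0x99.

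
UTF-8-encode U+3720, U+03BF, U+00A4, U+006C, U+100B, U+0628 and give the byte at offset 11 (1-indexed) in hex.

1-indexed offset 11 is 0-indexed offset 10.
U+3720 → 3-byte form E3 9C A0 at offsets 0–2.
U+03BF → 2-byte form CE BF at offsets 3–4.
U+00A4 → 2-byte form C2 A4 at offsets 5–6.
U+006C → 1-byte form 6C at offsets 7–7.
U+100B → 3-byte form E1 80 8B at offsets 8–10.
Offset 10 falls in char 5's range; it's byte 3 of E1 80 8B = 0x8B.

0x8B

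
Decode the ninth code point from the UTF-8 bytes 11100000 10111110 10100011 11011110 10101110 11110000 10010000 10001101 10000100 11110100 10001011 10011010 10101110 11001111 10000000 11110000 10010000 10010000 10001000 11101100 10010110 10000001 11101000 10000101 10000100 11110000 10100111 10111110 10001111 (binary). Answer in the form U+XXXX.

Offset 0: leading byte 0xE0 = 11100000 → 3-byte char #1 = E0 BE A3.
Offset 3: leading byte 0xDE = 11011110 → 2-byte char #2 = DE AE.
Offset 5: leading byte 0xF0 = 11110000 → 4-byte char #3 = F0 90 8D 84.
Offset 9: leading byte 0xF4 = 11110100 → 4-byte char #4 = F4 8B 9A AE.
Offset 13: leading byte 0xCF = 11001111 → 2-byte char #5 = CF 80.
Offset 15: leading byte 0xF0 = 11110000 → 4-byte char #6 = F0 90 90 88.
Offset 19: leading byte 0xEC = 11101100 → 3-byte char #7 = EC 96 81.
Offset 22: leading byte 0xE8 = 11101000 → 3-byte char #8 = E8 85 84.
Offset 25: leading byte 0xF0 = 11110000 → 4-byte char #9 = F0 A7 BE 8F.
Leading byte 0xF0 = 11110000 matches 11110xxx → 4-byte sequence.
Byte 1: 0xF0 = 11110000, payload 000 (3 bits).
Byte 2: 0xA7 = 10100111 (10xxxxxx ✓), payload 100111.
Byte 3: 0xBE = 10111110 (10xxxxxx ✓), payload 111110.
Byte 4: 0x8F = 10001111 (10xxxxxx ✓), payload 001111.
Concatenate: 000100111111110001111 = 0x27F8F (21 bits → U+27F8F).

U+27F8F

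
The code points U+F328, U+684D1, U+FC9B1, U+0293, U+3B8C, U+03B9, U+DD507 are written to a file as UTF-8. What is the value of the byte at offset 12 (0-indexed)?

0x93

U+F328 → 3-byte form EF 8C A8 at offsets 0–2.
U+684D1 → 4-byte form F1 A8 93 91 at offsets 3–6.
U+FC9B1 → 4-byte form F3 BC A6 B1 at offsets 7–10.
U+0293 → 2-byte form CA 93 at offsets 11–12.
Offset 12 falls in char 4's range; it's byte 2 of CA 93 = 0x93.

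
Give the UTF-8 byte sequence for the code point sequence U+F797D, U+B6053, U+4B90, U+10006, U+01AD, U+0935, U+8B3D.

U+F797D: 4-byte form → F3 B7 A5 BD.
U+B6053: 4-byte form → F2 B6 81 93.
U+4B90: 3-byte form → E4 AE 90.
U+10006: 4-byte form → F0 90 80 86.
U+01AD: 2-byte form → C6 AD.
U+0935: 3-byte form → E0 A4 B5.
U+8B3D: 3-byte form → E8 AC BD.
Concatenated (23 bytes): F3 B7 A5 BD F2 B6 81 93 E4 AE 90 F0 90 80 86 C6 AD E0 A4 B5 E8 AC BD.

F3 B7 A5 BD F2 B6 81 93 E4 AE 90 F0 90 80 86 C6 AD E0 A4 B5 E8 AC BD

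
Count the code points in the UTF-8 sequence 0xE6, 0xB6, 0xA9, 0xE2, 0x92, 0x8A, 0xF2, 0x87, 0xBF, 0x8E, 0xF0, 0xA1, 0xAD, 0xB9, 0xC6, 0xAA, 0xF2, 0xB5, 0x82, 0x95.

Byte at offset 0: 0xE6 = 11100110 → 3-byte char (#1). Advance 3.
Byte at offset 3: 0xE2 = 11100010 → 3-byte char (#2). Advance 3.
Byte at offset 6: 0xF2 = 11110010 → 4-byte char (#3). Advance 4.
Byte at offset 10: 0xF0 = 11110000 → 4-byte char (#4). Advance 4.
Byte at offset 14: 0xC6 = 11000110 → 2-byte char (#5). Advance 2.
Byte at offset 16: 0xF2 = 11110010 → 4-byte char (#6). Advance 4.
Reached end at offset 20 after 6 code points.

6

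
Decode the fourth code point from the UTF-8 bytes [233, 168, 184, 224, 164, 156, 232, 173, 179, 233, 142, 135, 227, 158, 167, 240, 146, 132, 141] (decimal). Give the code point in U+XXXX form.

U+9387

Offset 0: leading byte 0xE9 = 11101001 → 3-byte char #1 = E9 A8 B8.
Offset 3: leading byte 0xE0 = 11100000 → 3-byte char #2 = E0 A4 9C.
Offset 6: leading byte 0xE8 = 11101000 → 3-byte char #3 = E8 AD B3.
Offset 9: leading byte 0xE9 = 11101001 → 3-byte char #4 = E9 8E 87.
Leading byte 0xE9 = 11101001 matches 1110xxxx → 3-byte sequence.
Byte 1: 0xE9 = 11101001, payload 1001 (4 bits).
Byte 2: 0x8E = 10001110 (10xxxxxx ✓), payload 001110.
Byte 3: 0x87 = 10000111 (10xxxxxx ✓), payload 000111.
Concatenate: 1001001110000111 = 0x9387 (16 bits → U+9387).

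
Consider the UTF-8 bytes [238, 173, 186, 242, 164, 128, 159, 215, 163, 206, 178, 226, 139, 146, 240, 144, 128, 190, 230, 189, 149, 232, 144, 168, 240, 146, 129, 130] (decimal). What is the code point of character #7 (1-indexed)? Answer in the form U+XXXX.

U+6F55

Offset 0: leading byte 0xEE = 11101110 → 3-byte char #1 = EE AD BA.
Offset 3: leading byte 0xF2 = 11110010 → 4-byte char #2 = F2 A4 80 9F.
Offset 7: leading byte 0xD7 = 11010111 → 2-byte char #3 = D7 A3.
Offset 9: leading byte 0xCE = 11001110 → 2-byte char #4 = CE B2.
Offset 11: leading byte 0xE2 = 11100010 → 3-byte char #5 = E2 8B 92.
Offset 14: leading byte 0xF0 = 11110000 → 4-byte char #6 = F0 90 80 BE.
Offset 18: leading byte 0xE6 = 11100110 → 3-byte char #7 = E6 BD 95.
Leading byte 0xE6 = 11100110 matches 1110xxxx → 3-byte sequence.
Byte 1: 0xE6 = 11100110, payload 0110 (4 bits).
Byte 2: 0xBD = 10111101 (10xxxxxx ✓), payload 111101.
Byte 3: 0x95 = 10010101 (10xxxxxx ✓), payload 010101.
Concatenate: 0110111101010101 = 0x6F55 (16 bits → U+6F55).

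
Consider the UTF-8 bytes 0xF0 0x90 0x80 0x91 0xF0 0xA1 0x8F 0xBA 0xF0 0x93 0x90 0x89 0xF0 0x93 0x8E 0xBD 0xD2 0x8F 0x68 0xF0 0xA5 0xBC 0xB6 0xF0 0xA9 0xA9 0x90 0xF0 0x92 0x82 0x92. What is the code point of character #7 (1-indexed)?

U+25F36

Offset 0: leading byte 0xF0 = 11110000 → 4-byte char #1 = F0 90 80 91.
Offset 4: leading byte 0xF0 = 11110000 → 4-byte char #2 = F0 A1 8F BA.
Offset 8: leading byte 0xF0 = 11110000 → 4-byte char #3 = F0 93 90 89.
Offset 12: leading byte 0xF0 = 11110000 → 4-byte char #4 = F0 93 8E BD.
Offset 16: leading byte 0xD2 = 11010010 → 2-byte char #5 = D2 8F.
Offset 18: leading byte 0x68 = 01101000 → 1-byte char #6 = 68.
Offset 19: leading byte 0xF0 = 11110000 → 4-byte char #7 = F0 A5 BC B6.
Leading byte 0xF0 = 11110000 matches 11110xxx → 4-byte sequence.
Byte 1: 0xF0 = 11110000, payload 000 (3 bits).
Byte 2: 0xA5 = 10100101 (10xxxxxx ✓), payload 100101.
Byte 3: 0xBC = 10111100 (10xxxxxx ✓), payload 111100.
Byte 4: 0xB6 = 10110110 (10xxxxxx ✓), payload 110110.
Concatenate: 000100101111100110110 = 0x25F36 (21 bits → U+25F36).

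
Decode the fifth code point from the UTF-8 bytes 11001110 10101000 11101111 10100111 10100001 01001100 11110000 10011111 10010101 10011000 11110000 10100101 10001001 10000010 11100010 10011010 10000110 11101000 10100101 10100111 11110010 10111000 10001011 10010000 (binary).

U+25242

Offset 0: leading byte 0xCE = 11001110 → 2-byte char #1 = CE A8.
Offset 2: leading byte 0xEF = 11101111 → 3-byte char #2 = EF A7 A1.
Offset 5: leading byte 0x4C = 01001100 → 1-byte char #3 = 4C.
Offset 6: leading byte 0xF0 = 11110000 → 4-byte char #4 = F0 9F 95 98.
Offset 10: leading byte 0xF0 = 11110000 → 4-byte char #5 = F0 A5 89 82.
Leading byte 0xF0 = 11110000 matches 11110xxx → 4-byte sequence.
Byte 1: 0xF0 = 11110000, payload 000 (3 bits).
Byte 2: 0xA5 = 10100101 (10xxxxxx ✓), payload 100101.
Byte 3: 0x89 = 10001001 (10xxxxxx ✓), payload 001001.
Byte 4: 0x82 = 10000010 (10xxxxxx ✓), payload 000010.
Concatenate: 000100101001001000010 = 0x25242 (21 bits → U+25242).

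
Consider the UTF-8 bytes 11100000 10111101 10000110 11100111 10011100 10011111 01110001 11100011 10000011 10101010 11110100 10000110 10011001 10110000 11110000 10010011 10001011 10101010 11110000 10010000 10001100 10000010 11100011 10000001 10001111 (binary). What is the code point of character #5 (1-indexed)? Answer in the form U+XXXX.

U+106670

Offset 0: leading byte 0xE0 = 11100000 → 3-byte char #1 = E0 BD 86.
Offset 3: leading byte 0xE7 = 11100111 → 3-byte char #2 = E7 9C 9F.
Offset 6: leading byte 0x71 = 01110001 → 1-byte char #3 = 71.
Offset 7: leading byte 0xE3 = 11100011 → 3-byte char #4 = E3 83 AA.
Offset 10: leading byte 0xF4 = 11110100 → 4-byte char #5 = F4 86 99 B0.
Leading byte 0xF4 = 11110100 matches 11110xxx → 4-byte sequence.
Byte 1: 0xF4 = 11110100, payload 100 (3 bits).
Byte 2: 0x86 = 10000110 (10xxxxxx ✓), payload 000110.
Byte 3: 0x99 = 10011001 (10xxxxxx ✓), payload 011001.
Byte 4: 0xB0 = 10110000 (10xxxxxx ✓), payload 110000.
Concatenate: 100000110011001110000 = 0x106670 (21 bits → U+106670).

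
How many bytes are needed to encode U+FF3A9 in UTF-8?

4

U+FF3A9 = 0xFF3A9. UTF-8 uses 1 byte below 0x80, 2 below 0x800, 3 below 0x10000, 4 up to 0x10FFFF. 0xFF3A9 is in U+10000–U+10FFFF → 4 bytes.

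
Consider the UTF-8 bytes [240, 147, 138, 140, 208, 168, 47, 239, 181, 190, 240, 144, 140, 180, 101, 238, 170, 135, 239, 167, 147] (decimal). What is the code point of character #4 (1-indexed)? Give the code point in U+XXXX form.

Offset 0: leading byte 0xF0 = 11110000 → 4-byte char #1 = F0 93 8A 8C.
Offset 4: leading byte 0xD0 = 11010000 → 2-byte char #2 = D0 A8.
Offset 6: leading byte 0x2F = 00101111 → 1-byte char #3 = 2F.
Offset 7: leading byte 0xEF = 11101111 → 3-byte char #4 = EF B5 BE.
Leading byte 0xEF = 11101111 matches 1110xxxx → 3-byte sequence.
Byte 1: 0xEF = 11101111, payload 1111 (4 bits).
Byte 2: 0xB5 = 10110101 (10xxxxxx ✓), payload 110101.
Byte 3: 0xBE = 10111110 (10xxxxxx ✓), payload 111110.
Concatenate: 1111110101111110 = 0xFD7E (16 bits → U+FD7E).

U+FD7E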